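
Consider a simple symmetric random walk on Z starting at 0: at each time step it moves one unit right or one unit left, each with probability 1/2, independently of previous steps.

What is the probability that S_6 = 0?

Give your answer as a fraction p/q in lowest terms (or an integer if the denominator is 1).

To return to 0 after 6 steps: need exactly 3 steps of +1 and 3 of -1.
Favorable paths: C(6,3) = 20
Total paths: 2^6 = 64
P = 20/64 = 5/16

Answer: 5/16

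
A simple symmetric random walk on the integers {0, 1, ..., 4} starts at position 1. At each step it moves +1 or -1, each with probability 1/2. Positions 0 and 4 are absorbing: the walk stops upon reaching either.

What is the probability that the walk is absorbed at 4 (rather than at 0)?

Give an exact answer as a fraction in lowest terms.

Symmetric walk (p = 1/2): the harmonic-function argument gives P(hit 4 before 0 | start at 1) = a/N.
P = 1/4 = 1/4

Answer: 1/4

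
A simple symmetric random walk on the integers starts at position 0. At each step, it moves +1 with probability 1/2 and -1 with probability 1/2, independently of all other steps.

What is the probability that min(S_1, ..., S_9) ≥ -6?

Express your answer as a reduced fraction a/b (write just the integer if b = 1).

Answer: 501/512

Derivation:
Let f(t,s) = #length-t paths at position s with S_1..S_t all ≥ -6.
f(t,s) = f(t-1,s-1) + f(t-1,s+1) for s ≥ -6; f(t,s) = 0 for s < -6.
t=0: f(0,0)=1
t=1: f(1,-1)=1 f(1,1)=1
t=2: f(2,-2)=1 f(2,0)=2 f(2,2)=1
t=3: f(3,-3)=1 f(3,-1)=3 f(3,1)=3 f(3,3)=1
t=4: f(4,-4)=1 f(4,-2)=4 f(4,0)=6 f(4,2)=4 f(4,4)=1
t=5: f(5,-5)=1 f(5,-3)=5 f(5,-1)=10 f(5,1)=10 f(5,3)=5 f(5,5)=1
t=6: f(6,-6)=1 f(6,-4)=6 f(6,-2)=15 f(6,0)=20 f(6,2)=15 f(6,4)=6 f(6,6)=1
t=7: f(7,-5)=7 f(7,-3)=21 f(7,-1)=35 f(7,1)=35 f(7,3)=21 f(7,5)=7 f(7,7)=1
t=8: f(8,-6)=7 f(8,-4)=28 f(8,-2)=56 f(8,0)=70 f(8,2)=56 f(8,4)=28 f(8,6)=8 f(8,8)=1
t=9: f(9,-5)=35 f(9,-3)=84 f(9,-1)=126 f(9,1)=126 f(9,3)=84 f(9,5)=36 f(9,7)=9 f(9,9)=1
Σ_s f(9,s) = 501
P = 501/512 = 501/512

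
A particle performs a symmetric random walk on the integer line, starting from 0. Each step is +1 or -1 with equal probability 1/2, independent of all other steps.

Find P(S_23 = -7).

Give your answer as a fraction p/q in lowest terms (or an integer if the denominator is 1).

To reach position -7 after 23 steps: need 8 steps of +1 and 15 of -1.
Favorable paths: C(23,8) = 490314
Total paths: 2^23 = 8388608
P = 490314/8388608 = 245157/4194304

Answer: 245157/4194304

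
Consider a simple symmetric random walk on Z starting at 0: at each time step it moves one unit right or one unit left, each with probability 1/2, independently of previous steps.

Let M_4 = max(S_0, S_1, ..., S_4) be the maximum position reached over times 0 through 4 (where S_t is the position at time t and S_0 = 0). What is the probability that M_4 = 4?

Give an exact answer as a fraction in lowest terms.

Let M_4 = max(S_0,...,S_4). Use the reflection principle: for j ≥ 1, #{paths with M_4 ≥ j} = #{S_4 ≥ j} + #{S_4 ≥ j+1}.
By reflection, #{M_4 ≥ 4} = #{S_4 ≥ 4} + #{S_4 ≥ 5} = 1 + 0 = 1.
#{M_4 ≥ 5} = #{S_4 ≥ 5} + #{S_4 ≥ 6} = 0 + 0 = 0.
#{M_4 = 4} = 1 - 0 = 1.
P(M_4 = 4) = 1/16 = 1/16

Answer: 1/16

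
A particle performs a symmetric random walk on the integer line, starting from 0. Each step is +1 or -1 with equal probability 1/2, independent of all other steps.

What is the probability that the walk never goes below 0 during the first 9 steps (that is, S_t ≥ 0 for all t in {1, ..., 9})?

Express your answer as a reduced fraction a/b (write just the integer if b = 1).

Answer: 63/256

Derivation:
Let f(t,s) = #length-t paths at position s with S_1..S_t all ≥ 0.
f(t,s) = f(t-1,s-1) + f(t-1,s+1) for s ≥ 0; f(t,s) = 0 for s < 0.
t=0: f(0,0)=1
t=1: f(1,1)=1
t=2: f(2,0)=1 f(2,2)=1
t=3: f(3,1)=2 f(3,3)=1
t=4: f(4,0)=2 f(4,2)=3 f(4,4)=1
t=5: f(5,1)=5 f(5,3)=4 f(5,5)=1
t=6: f(6,0)=5 f(6,2)=9 f(6,4)=5 f(6,6)=1
t=7: f(7,1)=14 f(7,3)=14 f(7,5)=6 f(7,7)=1
t=8: f(8,0)=14 f(8,2)=28 f(8,4)=20 f(8,6)=7 f(8,8)=1
t=9: f(9,1)=42 f(9,3)=48 f(9,5)=27 f(9,7)=8 f(9,9)=1
Σ_s f(9,s) = 126
P = 126/512 = 63/256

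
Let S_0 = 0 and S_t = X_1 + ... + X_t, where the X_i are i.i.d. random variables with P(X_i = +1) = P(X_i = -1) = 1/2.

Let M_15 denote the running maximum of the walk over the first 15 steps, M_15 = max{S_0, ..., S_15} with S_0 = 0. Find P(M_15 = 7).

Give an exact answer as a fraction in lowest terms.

Let M_15 = max(S_0,...,S_15). Use the reflection principle: for j ≥ 1, #{paths with M_15 ≥ j} = #{S_15 ≥ j} + #{S_15 ≥ j+1}.
By reflection, #{M_15 ≥ 7} = #{S_15 ≥ 7} + #{S_15 ≥ 8} = 1941 + 576 = 2517.
#{M_15 ≥ 8} = #{S_15 ≥ 8} + #{S_15 ≥ 9} = 576 + 576 = 1152.
#{M_15 = 7} = 2517 - 1152 = 1365.
P(M_15 = 7) = 1365/32768 = 1365/32768

Answer: 1365/32768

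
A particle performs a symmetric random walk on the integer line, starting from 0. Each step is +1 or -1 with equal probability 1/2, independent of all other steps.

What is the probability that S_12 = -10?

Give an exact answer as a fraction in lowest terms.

Answer: 3/1024

Derivation:
To reach position -10 after 12 steps: need 1 step of +1 and 11 of -1.
Favorable paths: C(12,1) = 12
Total paths: 2^12 = 4096
P = 12/4096 = 3/1024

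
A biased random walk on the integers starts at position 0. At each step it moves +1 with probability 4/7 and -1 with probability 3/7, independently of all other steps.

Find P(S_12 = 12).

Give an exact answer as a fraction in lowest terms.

Answer: 16777216/13841287201

Derivation:
To reach position 12 after 12 steps: need 12 steps of +1 and 0 steps of -1.
Number of such sequences: C(12,12) = 1
Each has probability (4/7)^12 · (3/7)^0 = 16777216/13841287201
P = 1 · 16777216/13841287201 = 16777216/13841287201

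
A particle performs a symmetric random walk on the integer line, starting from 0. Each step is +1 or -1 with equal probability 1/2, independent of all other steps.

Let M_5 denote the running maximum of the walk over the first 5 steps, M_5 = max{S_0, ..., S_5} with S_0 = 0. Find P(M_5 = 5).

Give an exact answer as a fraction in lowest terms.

Let M_5 = max(S_0,...,S_5). Use the reflection principle: for j ≥ 1, #{paths with M_5 ≥ j} = #{S_5 ≥ j} + #{S_5 ≥ j+1}.
By reflection, #{M_5 ≥ 5} = #{S_5 ≥ 5} + #{S_5 ≥ 6} = 1 + 0 = 1.
#{M_5 ≥ 6} = #{S_5 ≥ 6} + #{S_5 ≥ 7} = 0 + 0 = 0.
#{M_5 = 5} = 1 - 0 = 1.
P(M_5 = 5) = 1/32 = 1/32

Answer: 1/32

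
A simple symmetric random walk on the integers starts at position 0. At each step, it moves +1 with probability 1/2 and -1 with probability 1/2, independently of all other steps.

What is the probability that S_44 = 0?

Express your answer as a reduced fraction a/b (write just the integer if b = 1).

Answer: 263012370465/2199023255552

Derivation:
To return to 0 after 44 steps: need exactly 22 steps of +1 and 22 of -1.
Favorable paths: C(44,22) = 2104098963720
Total paths: 2^44 = 17592186044416
P = 2104098963720/17592186044416 = 263012370465/2199023255552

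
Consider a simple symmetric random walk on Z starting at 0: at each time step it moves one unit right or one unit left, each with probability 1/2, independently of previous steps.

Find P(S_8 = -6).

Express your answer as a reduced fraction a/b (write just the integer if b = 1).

To reach position -6 after 8 steps: need 1 step of +1 and 7 of -1.
Favorable paths: C(8,1) = 8
Total paths: 2^8 = 256
P = 8/256 = 1/32

Answer: 1/32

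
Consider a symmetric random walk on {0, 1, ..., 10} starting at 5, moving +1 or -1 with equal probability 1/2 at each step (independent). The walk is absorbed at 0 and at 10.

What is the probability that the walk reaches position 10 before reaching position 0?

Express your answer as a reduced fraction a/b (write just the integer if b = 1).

Symmetric walk (p = 1/2): the harmonic-function argument gives P(hit 10 before 0 | start at 5) = a/N.
P = 5/10 = 1/2

Answer: 1/2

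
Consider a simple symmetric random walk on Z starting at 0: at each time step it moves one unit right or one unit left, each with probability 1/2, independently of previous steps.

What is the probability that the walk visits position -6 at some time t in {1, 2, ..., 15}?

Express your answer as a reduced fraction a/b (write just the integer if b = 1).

Answer: 1941/16384

Derivation:
Count via complement. Let g(t,s) = #length-t paths at position s with S_1..S_t all ≠ -6.
g(t,s) = g(t-1,s-1) + g(t-1,s+1) for s ≠ -6; g(t,-6) = 0.
t=0: g(0,0)=1
t=1: g(1,-1)=1 g(1,1)=1
t=2: g(2,-2)=1 g(2,0)=2 g(2,2)=1
t=3: g(3,-3)=1 g(3,-1)=3 g(3,1)=3 g(3,3)=1
t=4: g(4,-4)=1 g(4,-2)=4 g(4,0)=6 g(4,2)=4 g(4,4)=1
t=5: g(5,-5)=1 g(5,-3)=5 g(5,-1)=10 g(5,1)=10 g(5,3)=5 g(5,5)=1
t=6: g(6,-4)=6 g(6,-2)=15 g(6,0)=20 g(6,2)=15 g(6,4)=6 g(6,6)=1
t=7: g(7,-5)=6 g(7,-3)=21 g(7,-1)=35 g(7,1)=35 g(7,3)=21 g(7,5)=7 g(7,7)=1
t=8: g(8,-4)=27 g(8,-2)=56 g(8,0)=70 g(8,2)=56 g(8,4)=28 g(8,6)=8 g(8,8)=1
t=9: g(9,-5)=27 g(9,-3)=83 g(9,-1)=126 g(9,1)=126 g(9,3)=84 g(9,5)=36 g(9,7)=9 g(9,9)=1
t=10: g(10,-4)=110 g(10,-2)=209 g(10,0)=252 g(10,2)=210 g(10,4)=120 g(10,6)=45 g(10,8)=10 g(10,10)=1
t=11: g(11,-5)=110 g(11,-3)=319 g(11,-1)=461 g(11,1)=462 g(11,3)=330 g(11,5)=165 g(11,7)=55 g(11,9)=11 g(11,11)=1
t=12: g(12,-4)=429 g(12,-2)=780 g(12,0)=923 g(12,2)=792 g(12,4)=495 g(12,6)=220 g(12,8)=66 g(12,10)=12 g(12,12)=1
t=13: g(13,-5)=429 g(13,-3)=1209 g(13,-1)=1703 g(13,1)=1715 g(13,3)=1287 g(13,5)=715 g(13,7)=286 g(13,9)=78 g(13,11)=13 g(13,13)=1
t=14: g(14,-4)=1638 g(14,-2)=2912 g(14,0)=3418 g(14,2)=3002 g(14,4)=2002 g(14,6)=1001 g(14,8)=364 g(14,10)=91 g(14,12)=14 g(14,14)=1
t=15: g(15,-5)=1638 g(15,-3)=4550 g(15,-1)=6330 g(15,1)=6420 g(15,3)=5004 g(15,5)=3003 g(15,7)=1365 g(15,9)=455 g(15,11)=105 g(15,13)=15 g(15,15)=1
Paths never hitting -6: Σ_s g(15,s) = 28886
Paths hitting -6: 2^15 - 28886 = 3882
P = 3882/32768 = 1941/16384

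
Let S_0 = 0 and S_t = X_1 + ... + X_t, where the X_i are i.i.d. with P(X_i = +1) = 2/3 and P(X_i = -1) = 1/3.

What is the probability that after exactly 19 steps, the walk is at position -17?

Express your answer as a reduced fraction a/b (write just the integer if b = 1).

Answer: 38/1162261467

Derivation:
To reach position -17 after 19 steps: need 1 step of +1 and 18 steps of -1.
Number of such sequences: C(19,1) = 19
Each has probability (2/3)^1 · (1/3)^18 = 2/1162261467
P = 19 · 2/1162261467 = 38/1162261467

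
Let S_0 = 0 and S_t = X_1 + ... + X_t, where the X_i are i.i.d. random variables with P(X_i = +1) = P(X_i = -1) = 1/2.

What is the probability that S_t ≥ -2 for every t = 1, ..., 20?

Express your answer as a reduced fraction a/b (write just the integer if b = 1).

Let f(t,s) = #length-t paths at position s with S_1..S_t all ≥ -2.
f(t,s) = f(t-1,s-1) + f(t-1,s+1) for s ≥ -2; f(t,s) = 0 for s < -2.
t=0: f(0,0)=1
t=1: f(1,-1)=1 f(1,1)=1
t=2: f(2,-2)=1 f(2,0)=2 f(2,2)=1
t=3: f(3,-1)=3 f(3,1)=3 f(3,3)=1
t=4: f(4,-2)=3 f(4,0)=6 f(4,2)=4 f(4,4)=1
t=5: f(5,-1)=9 f(5,1)=10 f(5,3)=5 f(5,5)=1
t=6: f(6,-2)=9 f(6,0)=19 f(6,2)=15 f(6,4)=6 f(6,6)=1
t=7: f(7,-1)=28 f(7,1)=34 f(7,3)=21 f(7,5)=7 f(7,7)=1
t=8: f(8,-2)=28 f(8,0)=62 f(8,2)=55 f(8,4)=28 f(8,6)=8 f(8,8)=1
t=9: f(9,-1)=90 f(9,1)=117 f(9,3)=83 f(9,5)=36 f(9,7)=9 f(9,9)=1
t=10: f(10,-2)=90 f(10,0)=207 f(10,2)=200 f(10,4)=119 f(10,6)=45 f(10,8)=10 f(10,10)=1
t=11: f(11,-1)=297 f(11,1)=407 f(11,3)=319 f(11,5)=164 f(11,7)=55 f(11,9)=11 f(11,11)=1
t=12: f(12,-2)=297 f(12,0)=704 f(12,2)=726 f(12,4)=483 f(12,6)=219 f(12,8)=66 f(12,10)=12 f(12,12)=1
t=13: f(13,-1)=1001 f(13,1)=1430 f(13,3)=1209 f(13,5)=702 f(13,7)=285 f(13,9)=78 f(13,11)=13 f(13,13)=1
t=14: f(14,-2)=1001 f(14,0)=2431 f(14,2)=2639 f(14,4)=1911 f(14,6)=987 f(14,8)=363 f(14,10)=91 f(14,12)=14 f(14,14)=1
t=15: f(15,-1)=3432 f(15,1)=5070 f(15,3)=4550 f(15,5)=2898 f(15,7)=1350 f(15,9)=454 f(15,11)=105 f(15,13)=15 f(15,15)=1
t=16: f(16,-2)=3432 f(16,0)=8502 f(16,2)=9620 f(16,4)=7448 f(16,6)=4248 f(16,8)=1804 f(16,10)=559 f(16,12)=120 f(16,14)=16 f(16,16)=1
t=17: f(17,-1)=11934 f(17,1)=18122 f(17,3)=17068 f(17,5)=11696 f(17,7)=6052 f(17,9)=2363 f(17,11)=679 f(17,13)=136 f(17,15)=17 f(17,17)=1
t=18: f(18,-2)=11934 f(18,0)=30056 f(18,2)=35190 f(18,4)=28764 f(18,6)=17748 f(18,8)=8415 f(18,10)=3042 f(18,12)=815 f(18,14)=153 f(18,16)=18 f(18,18)=1
t=19: f(19,-1)=41990 f(19,1)=65246 f(19,3)=63954 f(19,5)=46512 f(19,7)=26163 f(19,9)=11457 f(19,11)=3857 f(19,13)=968 f(19,15)=171 f(19,17)=19 f(19,19)=1
t=20: f(20,-2)=41990 f(20,0)=107236 f(20,2)=129200 f(20,4)=110466 f(20,6)=72675 f(20,8)=37620 f(20,10)=15314 f(20,12)=4825 f(20,14)=1139 f(20,16)=190 f(20,18)=20 f(20,20)=1
Σ_s f(20,s) = 520676
P = 520676/1048576 = 130169/262144

Answer: 130169/262144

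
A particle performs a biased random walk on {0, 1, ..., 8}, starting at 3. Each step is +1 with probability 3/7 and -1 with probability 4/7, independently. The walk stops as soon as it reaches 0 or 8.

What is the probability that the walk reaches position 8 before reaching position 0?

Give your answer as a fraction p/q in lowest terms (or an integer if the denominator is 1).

Biased walk: p = 3/7, q = 4/7, r = q/p = 4/3
Gambler's ruin: P(hit 8 before 0 | start at 3) = (1 - r^a)/(1 - r^N)
r^3 = 64/27; r^8 = 65536/6561
P = (1 - 64/27) / (1 - 65536/6561) = -37/27 / -58975/6561 = 8991/58975

Answer: 8991/58975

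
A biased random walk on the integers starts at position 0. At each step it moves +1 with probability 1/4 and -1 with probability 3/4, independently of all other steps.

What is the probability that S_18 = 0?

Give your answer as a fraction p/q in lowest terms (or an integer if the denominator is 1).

To be at 0 after 18 steps: need exactly 9 steps of +1 and 9 of -1.
Number of such sequences: C(18,9) = 48620
Each has probability (1/4)^9 · (3/4)^9 = 19683/68719476736
P = 48620 · 19683/68719476736 = 239246865/17179869184

Answer: 239246865/17179869184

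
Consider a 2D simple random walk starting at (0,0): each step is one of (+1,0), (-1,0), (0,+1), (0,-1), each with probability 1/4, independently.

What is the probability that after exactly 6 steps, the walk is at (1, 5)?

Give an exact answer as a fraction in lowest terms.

Answer: 3/2048

Derivation:
Let h be the number of horizontal steps (so 6-h are vertical). To end at (1,5) need (h+1)/2 right-steps and ((6-h)+5)/2 up-steps.
Sum over h with 1 ≤ h ≤ 1, h ≡ 1 (mod 2), 6-h ≡ 1 (mod 2):
h=1: C(6,1)·C(1,1)·C(5,5) = 6·1·1 = 6
Total favorable: 6
Total paths: 4^6 = 4096
P = 6/4096 = 3/2048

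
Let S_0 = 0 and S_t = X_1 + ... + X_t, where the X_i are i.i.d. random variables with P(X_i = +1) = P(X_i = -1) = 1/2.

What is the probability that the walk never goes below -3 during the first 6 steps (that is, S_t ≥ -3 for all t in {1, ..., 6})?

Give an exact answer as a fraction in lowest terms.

Answer: 7/8

Derivation:
Let f(t,s) = #length-t paths at position s with S_1..S_t all ≥ -3.
f(t,s) = f(t-1,s-1) + f(t-1,s+1) for s ≥ -3; f(t,s) = 0 for s < -3.
t=0: f(0,0)=1
t=1: f(1,-1)=1 f(1,1)=1
t=2: f(2,-2)=1 f(2,0)=2 f(2,2)=1
t=3: f(3,-3)=1 f(3,-1)=3 f(3,1)=3 f(3,3)=1
t=4: f(4,-2)=4 f(4,0)=6 f(4,2)=4 f(4,4)=1
t=5: f(5,-3)=4 f(5,-1)=10 f(5,1)=10 f(5,3)=5 f(5,5)=1
t=6: f(6,-2)=14 f(6,0)=20 f(6,2)=15 f(6,4)=6 f(6,6)=1
Σ_s f(6,s) = 56
P = 56/64 = 7/8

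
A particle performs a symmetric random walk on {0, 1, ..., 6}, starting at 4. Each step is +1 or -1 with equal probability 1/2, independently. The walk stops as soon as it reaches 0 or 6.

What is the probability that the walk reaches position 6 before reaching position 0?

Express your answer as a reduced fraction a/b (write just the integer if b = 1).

Symmetric walk (p = 1/2): the harmonic-function argument gives P(hit 6 before 0 | start at 4) = a/N.
P = 4/6 = 2/3

Answer: 2/3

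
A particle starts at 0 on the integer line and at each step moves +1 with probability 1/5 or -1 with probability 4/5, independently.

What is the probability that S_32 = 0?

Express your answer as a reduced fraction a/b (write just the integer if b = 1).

Answer: 516324123463385088/4656612873077392578125

Derivation:
To be at 0 after 32 steps: need exactly 16 steps of +1 and 16 of -1.
Number of such sequences: C(32,16) = 601080390
Each has probability (1/5)^16 · (4/5)^16 = 4294967296/23283064365386962890625
P = 601080390 · 4294967296/23283064365386962890625 = 516324123463385088/4656612873077392578125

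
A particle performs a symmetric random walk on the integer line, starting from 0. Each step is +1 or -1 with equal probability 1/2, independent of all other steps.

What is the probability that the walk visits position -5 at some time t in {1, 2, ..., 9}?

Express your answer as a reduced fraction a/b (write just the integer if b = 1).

Count via complement. Let g(t,s) = #length-t paths at position s with S_1..S_t all ≠ -5.
g(t,s) = g(t-1,s-1) + g(t-1,s+1) for s ≠ -5; g(t,-5) = 0.
t=0: g(0,0)=1
t=1: g(1,-1)=1 g(1,1)=1
t=2: g(2,-2)=1 g(2,0)=2 g(2,2)=1
t=3: g(3,-3)=1 g(3,-1)=3 g(3,1)=3 g(3,3)=1
t=4: g(4,-4)=1 g(4,-2)=4 g(4,0)=6 g(4,2)=4 g(4,4)=1
t=5: g(5,-3)=5 g(5,-1)=10 g(5,1)=10 g(5,3)=5 g(5,5)=1
t=6: g(6,-4)=5 g(6,-2)=15 g(6,0)=20 g(6,2)=15 g(6,4)=6 g(6,6)=1
t=7: g(7,-3)=20 g(7,-1)=35 g(7,1)=35 g(7,3)=21 g(7,5)=7 g(7,7)=1
t=8: g(8,-4)=20 g(8,-2)=55 g(8,0)=70 g(8,2)=56 g(8,4)=28 g(8,6)=8 g(8,8)=1
t=9: g(9,-3)=75 g(9,-1)=125 g(9,1)=126 g(9,3)=84 g(9,5)=36 g(9,7)=9 g(9,9)=1
Paths never hitting -5: Σ_s g(9,s) = 456
Paths hitting -5: 2^9 - 456 = 56
P = 56/512 = 7/64

Answer: 7/64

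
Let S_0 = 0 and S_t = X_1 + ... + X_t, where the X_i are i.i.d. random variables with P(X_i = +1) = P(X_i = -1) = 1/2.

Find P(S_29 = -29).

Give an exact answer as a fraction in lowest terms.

To reach position -29 after 29 steps: need 0 steps of +1 and 29 of -1.
Favorable paths: C(29,0) = 1
Total paths: 2^29 = 536870912
P = 1/536870912 = 1/536870912

Answer: 1/536870912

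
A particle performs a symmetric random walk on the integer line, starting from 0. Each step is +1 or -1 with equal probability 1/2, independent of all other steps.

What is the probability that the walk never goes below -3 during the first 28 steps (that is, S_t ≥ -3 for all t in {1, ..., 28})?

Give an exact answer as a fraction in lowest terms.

Let f(t,s) = #length-t paths at position s with S_1..S_t all ≥ -3.
f(t,s) = f(t-1,s-1) + f(t-1,s+1) for s ≥ -3; f(t,s) = 0 for s < -3.
t=0: f(0,0)=1
t=1: f(1,-1)=1 f(1,1)=1
t=2: f(2,-2)=1 f(2,0)=2 f(2,2)=1
t=3: f(3,-3)=1 f(3,-1)=3 f(3,1)=3 f(3,3)=1
t=4: f(4,-2)=4 f(4,0)=6 f(4,2)=4 f(4,4)=1
t=5: f(5,-3)=4 f(5,-1)=10 f(5,1)=10 f(5,3)=5 f(5,5)=1
t=6: f(6,-2)=14 f(6,0)=20 f(6,2)=15 f(6,4)=6 f(6,6)=1
t=7: f(7,-3)=14 f(7,-1)=34 f(7,1)=35 f(7,3)=21 f(7,5)=7 f(7,7)=1
t=8: f(8,-2)=48 f(8,0)=69 f(8,2)=56 f(8,4)=28 f(8,6)=8 f(8,8)=1
t=9: f(9,-3)=48 f(9,-1)=117 f(9,1)=125 f(9,3)=84 f(9,5)=36 f(9,7)=9 f(9,9)=1
t=10: f(10,-2)=165 f(10,0)=242 f(10,2)=209 f(10,4)=120 f(10,6)=45 f(10,8)=10 f(10,10)=1
t=11: f(11,-3)=165 f(11,-1)=407 f(11,1)=451 f(11,3)=329 f(11,5)=165 f(11,7)=55 f(11,9)=11 f(11,11)=1
t=12: f(12,-2)=572 f(12,0)=858 f(12,2)=780 f(12,4)=494 f(12,6)=220 f(12,8)=66 f(12,10)=12 f(12,12)=1
t=13: f(13,-3)=572 f(13,-1)=1430 f(13,1)=1638 f(13,3)=1274 f(13,5)=714 f(13,7)=286 f(13,9)=78 f(13,11)=13 f(13,13)=1
t=14: f(14,-2)=2002 f(14,0)=3068 f(14,2)=2912 f(14,4)=1988 f(14,6)=1000 f(14,8)=364 f(14,10)=91 f(14,12)=14 f(14,14)=1
t=15: f(15,-3)=2002 f(15,-1)=5070 f(15,1)=5980 f(15,3)=4900 f(15,5)=2988 f(15,7)=1364 f(15,9)=455 f(15,11)=105 f(15,13)=15 f(15,15)=1
t=16: f(16,-2)=7072 f(16,0)=11050 f(16,2)=10880 f(16,4)=7888 f(16,6)=4352 f(16,8)=1819 f(16,10)=560 f(16,12)=120 f(16,14)=16 f(16,16)=1
t=17: f(17,-3)=7072 f(17,-1)=18122 f(17,1)=21930 f(17,3)=18768 f(17,5)=12240 f(17,7)=6171 f(17,9)=2379 f(17,11)=680 f(17,13)=136 f(17,15)=17 f(17,17)=1
t=18: f(18,-2)=25194 f(18,0)=40052 f(18,2)=40698 f(18,4)=31008 f(18,6)=18411 f(18,8)=8550 f(18,10)=3059 f(18,12)=816 f(18,14)=153 f(18,16)=18 f(18,18)=1
t=19: f(19,-3)=25194 f(19,-1)=65246 f(19,1)=80750 f(19,3)=71706 f(19,5)=49419 f(19,7)=26961 f(19,9)=11609 f(19,11)=3875 f(19,13)=969 f(19,15)=171 f(19,17)=19 f(19,19)=1
t=20: f(20,-2)=90440 f(20,0)=145996 f(20,2)=152456 f(20,4)=121125 f(20,6)=76380 f(20,8)=38570 f(20,10)=15484 f(20,12)=4844 f(20,14)=1140 f(20,16)=190 f(20,18)=20 f(20,20)=1
t=21: f(21,-3)=90440 f(21,-1)=236436 f(21,1)=298452 f(21,3)=273581 f(21,5)=197505 f(21,7)=114950 f(21,9)=54054 f(21,11)=20328 f(21,13)=5984 f(21,15)=1330 f(21,17)=210 f(21,19)=21 f(21,21)=1
t=22: f(22,-2)=326876 f(22,0)=534888 f(22,2)=572033 f(22,4)=471086 f(22,6)=312455 f(22,8)=169004 f(22,10)=74382 f(22,12)=26312 f(22,14)=7314 f(22,16)=1540 f(22,18)=231 f(22,20)=22 f(22,22)=1
t=23: f(23,-3)=326876 f(23,-1)=861764 f(23,1)=1106921 f(23,3)=1043119 f(23,5)=783541 f(23,7)=481459 f(23,9)=243386 f(23,11)=100694 f(23,13)=33626 f(23,15)=8854 f(23,17)=1771 f(23,19)=253 f(23,21)=23 f(23,23)=1
t=24: f(24,-2)=1188640 f(24,0)=1968685 f(24,2)=2150040 f(24,4)=1826660 f(24,6)=1265000 f(24,8)=724845 f(24,10)=344080 f(24,12)=134320 f(24,14)=42480 f(24,16)=10625 f(24,18)=2024 f(24,20)=276 f(24,22)=24 f(24,24)=1
t=25: f(25,-3)=1188640 f(25,-1)=3157325 f(25,1)=4118725 f(25,3)=3976700 f(25,5)=3091660 f(25,7)=1989845 f(25,9)=1068925 f(25,11)=478400 f(25,13)=176800 f(25,15)=53105 f(25,17)=12649 f(25,19)=2300 f(25,21)=300 f(25,23)=25 f(25,25)=1
t=26: f(26,-2)=4345965 f(26,0)=7276050 f(26,2)=8095425 f(26,4)=7068360 f(26,6)=5081505 f(26,8)=3058770 f(26,10)=1547325 f(26,12)=655200 f(26,14)=229905 f(26,16)=65754 f(26,18)=14949 f(26,20)=2600 f(26,22)=325 f(26,24)=26 f(26,26)=1
t=27: f(27,-3)=4345965 f(27,-1)=11622015 f(27,1)=15371475 f(27,3)=15163785 f(27,5)=12149865 f(27,7)=8140275 f(27,9)=4606095 f(27,11)=2202525 f(27,13)=885105 f(27,15)=295659 f(27,17)=80703 f(27,19)=17549 f(27,21)=2925 f(27,23)=351 f(27,25)=27 f(27,27)=1
t=28: f(28,-2)=15967980 f(28,0)=26993490 f(28,2)=30535260 f(28,4)=27313650 f(28,6)=20290140 f(28,8)=12746370 f(28,10)=6808620 f(28,12)=3087630 f(28,14)=1180764 f(28,16)=376362 f(28,18)=98252 f(28,20)=20474 f(28,22)=3276 f(28,24)=378 f(28,26)=28 f(28,28)=1
Σ_s f(28,s) = 145422675
P = 145422675/268435456 = 145422675/268435456

Answer: 145422675/268435456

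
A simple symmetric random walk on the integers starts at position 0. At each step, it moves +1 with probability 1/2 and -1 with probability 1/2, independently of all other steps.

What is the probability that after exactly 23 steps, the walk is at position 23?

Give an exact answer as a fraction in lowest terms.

To reach position 23 after 23 steps: need 23 steps of +1 and 0 of -1.
Favorable paths: C(23,23) = 1
Total paths: 2^23 = 8388608
P = 1/8388608 = 1/8388608

Answer: 1/8388608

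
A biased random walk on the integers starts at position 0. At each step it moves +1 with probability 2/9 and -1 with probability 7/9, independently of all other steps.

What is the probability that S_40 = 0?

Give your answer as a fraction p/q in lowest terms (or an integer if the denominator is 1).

To be at 0 after 40 steps: need exactly 20 steps of +1 and 20 of -1.
Number of such sequences: C(40,20) = 137846528820
Each has probability (2/9)^20 · (7/9)^20 = 83668255425284801560576/147808829414345923316083210206383297601
P = 137846528820 · 83668255425284801560576/147808829414345923316083210206383297601 = 1281486509200071417225324506644480/16423203268260658146231467800709255289

Answer: 1281486509200071417225324506644480/16423203268260658146231467800709255289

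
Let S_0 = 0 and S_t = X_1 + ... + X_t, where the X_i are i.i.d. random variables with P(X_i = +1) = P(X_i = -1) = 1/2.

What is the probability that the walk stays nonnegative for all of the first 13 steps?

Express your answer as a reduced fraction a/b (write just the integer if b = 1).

Let f(t,s) = #length-t paths at position s with S_1..S_t all ≥ 0.
f(t,s) = f(t-1,s-1) + f(t-1,s+1) for s ≥ 0; f(t,s) = 0 for s < 0.
t=0: f(0,0)=1
t=1: f(1,1)=1
t=2: f(2,0)=1 f(2,2)=1
t=3: f(3,1)=2 f(3,3)=1
t=4: f(4,0)=2 f(4,2)=3 f(4,4)=1
t=5: f(5,1)=5 f(5,3)=4 f(5,5)=1
t=6: f(6,0)=5 f(6,2)=9 f(6,4)=5 f(6,6)=1
t=7: f(7,1)=14 f(7,3)=14 f(7,5)=6 f(7,7)=1
t=8: f(8,0)=14 f(8,2)=28 f(8,4)=20 f(8,6)=7 f(8,8)=1
t=9: f(9,1)=42 f(9,3)=48 f(9,5)=27 f(9,7)=8 f(9,9)=1
t=10: f(10,0)=42 f(10,2)=90 f(10,4)=75 f(10,6)=35 f(10,8)=9 f(10,10)=1
t=11: f(11,1)=132 f(11,3)=165 f(11,5)=110 f(11,7)=44 f(11,9)=10 f(11,11)=1
t=12: f(12,0)=132 f(12,2)=297 f(12,4)=275 f(12,6)=154 f(12,8)=54 f(12,10)=11 f(12,12)=1
t=13: f(13,1)=429 f(13,3)=572 f(13,5)=429 f(13,7)=208 f(13,9)=65 f(13,11)=12 f(13,13)=1
Σ_s f(13,s) = 1716
P = 1716/8192 = 429/2048

Answer: 429/2048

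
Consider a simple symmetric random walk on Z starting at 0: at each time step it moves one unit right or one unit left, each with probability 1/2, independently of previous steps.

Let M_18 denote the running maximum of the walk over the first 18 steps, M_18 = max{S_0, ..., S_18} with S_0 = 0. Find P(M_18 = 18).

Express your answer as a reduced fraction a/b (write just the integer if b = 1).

Answer: 1/262144

Derivation:
Let M_18 = max(S_0,...,S_18). Use the reflection principle: for j ≥ 1, #{paths with M_18 ≥ j} = #{S_18 ≥ j} + #{S_18 ≥ j+1}.
By reflection, #{M_18 ≥ 18} = #{S_18 ≥ 18} + #{S_18 ≥ 19} = 1 + 0 = 1.
#{M_18 ≥ 19} = #{S_18 ≥ 19} + #{S_18 ≥ 20} = 0 + 0 = 0.
#{M_18 = 18} = 1 - 0 = 1.
P(M_18 = 18) = 1/262144 = 1/262144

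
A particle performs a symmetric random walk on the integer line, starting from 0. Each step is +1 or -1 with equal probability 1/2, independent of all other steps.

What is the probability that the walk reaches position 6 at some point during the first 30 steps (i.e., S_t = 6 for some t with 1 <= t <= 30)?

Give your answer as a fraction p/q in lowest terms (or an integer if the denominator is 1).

Count via complement. Let g(t,s) = #length-t paths at position s with S_1..S_t all ≠ 6.
g(t,s) = g(t-1,s-1) + g(t-1,s+1) for s ≠ 6; g(t,6) = 0.
t=0: g(0,0)=1
t=1: g(1,-1)=1 g(1,1)=1
t=2: g(2,-2)=1 g(2,0)=2 g(2,2)=1
t=3: g(3,-3)=1 g(3,-1)=3 g(3,1)=3 g(3,3)=1
t=4: g(4,-4)=1 g(4,-2)=4 g(4,0)=6 g(4,2)=4 g(4,4)=1
t=5: g(5,-5)=1 g(5,-3)=5 g(5,-1)=10 g(5,1)=10 g(5,3)=5 g(5,5)=1
t=6: g(6,-6)=1 g(6,-4)=6 g(6,-2)=15 g(6,0)=20 g(6,2)=15 g(6,4)=6
t=7: g(7,-7)=1 g(7,-5)=7 g(7,-3)=21 g(7,-1)=35 g(7,1)=35 g(7,3)=21 g(7,5)=6
t=8: g(8,-8)=1 g(8,-6)=8 g(8,-4)=28 g(8,-2)=56 g(8,0)=70 g(8,2)=56 g(8,4)=27
t=9: g(9,-9)=1 g(9,-7)=9 g(9,-5)=36 g(9,-3)=84 g(9,-1)=126 g(9,1)=126 g(9,3)=83 g(9,5)=27
t=10: g(10,-10)=1 g(10,-8)=10 g(10,-6)=45 g(10,-4)=120 g(10,-2)=210 g(10,0)=252 g(10,2)=209 g(10,4)=110
t=11: g(11,-11)=1 g(11,-9)=11 g(11,-7)=55 g(11,-5)=165 g(11,-3)=330 g(11,-1)=462 g(11,1)=461 g(11,3)=319 g(11,5)=110
t=12: g(12,-12)=1 g(12,-10)=12 g(12,-8)=66 g(12,-6)=220 g(12,-4)=495 g(12,-2)=792 g(12,0)=923 g(12,2)=780 g(12,4)=429
t=13: g(13,-13)=1 g(13,-11)=13 g(13,-9)=78 g(13,-7)=286 g(13,-5)=715 g(13,-3)=1287 g(13,-1)=1715 g(13,1)=1703 g(13,3)=1209 g(13,5)=429
t=14: g(14,-14)=1 g(14,-12)=14 g(14,-10)=91 g(14,-8)=364 g(14,-6)=1001 g(14,-4)=2002 g(14,-2)=3002 g(14,0)=3418 g(14,2)=2912 g(14,4)=1638
t=15: g(15,-15)=1 g(15,-13)=15 g(15,-11)=105 g(15,-9)=455 g(15,-7)=1365 g(15,-5)=3003 g(15,-3)=5004 g(15,-1)=6420 g(15,1)=6330 g(15,3)=4550 g(15,5)=1638
t=16: g(16,-16)=1 g(16,-14)=16 g(16,-12)=120 g(16,-10)=560 g(16,-8)=1820 g(16,-6)=4368 g(16,-4)=8007 g(16,-2)=11424 g(16,0)=12750 g(16,2)=10880 g(16,4)=6188
t=17: g(17,-17)=1 g(17,-15)=17 g(17,-13)=136 g(17,-11)=680 g(17,-9)=2380 g(17,-7)=6188 g(17,-5)=12375 g(17,-3)=19431 g(17,-1)=24174 g(17,1)=23630 g(17,3)=17068 g(17,5)=6188
t=18: g(18,-18)=1 g(18,-16)=18 g(18,-14)=153 g(18,-12)=816 g(18,-10)=3060 g(18,-8)=8568 g(18,-6)=18563 g(18,-4)=31806 g(18,-2)=43605 g(18,0)=47804 g(18,2)=40698 g(18,4)=23256
t=19: g(19,-19)=1 g(19,-17)=19 g(19,-15)=171 g(19,-13)=969 g(19,-11)=3876 g(19,-9)=11628 g(19,-7)=27131 g(19,-5)=50369 g(19,-3)=75411 g(19,-1)=91409 g(19,1)=88502 g(19,3)=63954 g(19,5)=23256
t=20: g(20,-20)=1 g(20,-18)=20 g(20,-16)=190 g(20,-14)=1140 g(20,-12)=4845 g(20,-10)=15504 g(20,-8)=38759 g(20,-6)=77500 g(20,-4)=125780 g(20,-2)=166820 g(20,0)=179911 g(20,2)=152456 g(20,4)=87210
t=21: g(21,-21)=1 g(21,-19)=21 g(21,-17)=210 g(21,-15)=1330 g(21,-13)=5985 g(21,-11)=20349 g(21,-9)=54263 g(21,-7)=116259 g(21,-5)=203280 g(21,-3)=292600 g(21,-1)=346731 g(21,1)=332367 g(21,3)=239666 g(21,5)=87210
t=22: g(22,-22)=1 g(22,-20)=22 g(22,-18)=231 g(22,-16)=1540 g(22,-14)=7315 g(22,-12)=26334 g(22,-10)=74612 g(22,-8)=170522 g(22,-6)=319539 g(22,-4)=495880 g(22,-2)=639331 g(22,0)=679098 g(22,2)=572033 g(22,4)=326876
t=23: g(23,-23)=1 g(23,-21)=23 g(23,-19)=253 g(23,-17)=1771 g(23,-15)=8855 g(23,-13)=33649 g(23,-11)=100946 g(23,-9)=245134 g(23,-7)=490061 g(23,-5)=815419 g(23,-3)=1135211 g(23,-1)=1318429 g(23,1)=1251131 g(23,3)=898909 g(23,5)=326876
t=24: g(24,-24)=1 g(24,-22)=24 g(24,-20)=276 g(24,-18)=2024 g(24,-16)=10626 g(24,-14)=42504 g(24,-12)=134595 g(24,-10)=346080 g(24,-8)=735195 g(24,-6)=1305480 g(24,-4)=1950630 g(24,-2)=2453640 g(24,0)=2569560 g(24,2)=2150040 g(24,4)=1225785
t=25: g(25,-25)=1 g(25,-23)=25 g(25,-21)=300 g(25,-19)=2300 g(25,-17)=12650 g(25,-15)=53130 g(25,-13)=177099 g(25,-11)=480675 g(25,-9)=1081275 g(25,-7)=2040675 g(25,-5)=3256110 g(25,-3)=4404270 g(25,-1)=5023200 g(25,1)=4719600 g(25,3)=3375825 g(25,5)=1225785
t=26: g(26,-26)=1 g(26,-24)=26 g(26,-22)=325 g(26,-20)=2600 g(26,-18)=14950 g(26,-16)=65780 g(26,-14)=230229 g(26,-12)=657774 g(26,-10)=1561950 g(26,-8)=3121950 g(26,-6)=5296785 g(26,-4)=7660380 g(26,-2)=9427470 g(26,0)=9742800 g(26,2)=8095425 g(26,4)=4601610
t=27: g(27,-27)=1 g(27,-25)=27 g(27,-23)=351 g(27,-21)=2925 g(27,-19)=17550 g(27,-17)=80730 g(27,-15)=296009 g(27,-13)=888003 g(27,-11)=2219724 g(27,-9)=4683900 g(27,-7)=8418735 g(27,-5)=12957165 g(27,-3)=17087850 g(27,-1)=19170270 g(27,1)=17838225 g(27,3)=12697035 g(27,5)=4601610
t=28: g(28,-28)=1 g(28,-26)=28 g(28,-24)=378 g(28,-22)=3276 g(28,-20)=20475 g(28,-18)=98280 g(28,-16)=376739 g(28,-14)=1184012 g(28,-12)=3107727 g(28,-10)=6903624 g(28,-8)=13102635 g(28,-6)=21375900 g(28,-4)=30045015 g(28,-2)=36258120 g(28,0)=37008495 g(28,2)=30535260 g(28,4)=17298645
t=29: g(29,-29)=1 g(29,-27)=29 g(29,-25)=406 g(29,-23)=3654 g(29,-21)=23751 g(29,-19)=118755 g(29,-17)=475019 g(29,-15)=1560751 g(29,-13)=4291739 g(29,-11)=10011351 g(29,-9)=20006259 g(29,-7)=34478535 g(29,-5)=51420915 g(29,-3)=66303135 g(29,-1)=73266615 g(29,1)=67543755 g(29,3)=47833905 g(29,5)=17298645
t=30: g(30,-30)=1 g(30,-28)=30 g(30,-26)=435 g(30,-24)=4060 g(30,-22)=27405 g(30,-20)=142506 g(30,-18)=593774 g(30,-16)=2035770 g(30,-14)=5852490 g(30,-12)=14303090 g(30,-10)=30017610 g(30,-8)=54484794 g(30,-6)=85899450 g(30,-4)=117724050 g(30,-2)=139569750 g(30,0)=140810370 g(30,2)=115377660 g(30,4)=65132550
Paths never hitting 6: Σ_s g(30,s) = 771975795
Paths hitting 6: 2^30 - 771975795 = 301766029
P = 301766029/1073741824 = 301766029/1073741824

Answer: 301766029/1073741824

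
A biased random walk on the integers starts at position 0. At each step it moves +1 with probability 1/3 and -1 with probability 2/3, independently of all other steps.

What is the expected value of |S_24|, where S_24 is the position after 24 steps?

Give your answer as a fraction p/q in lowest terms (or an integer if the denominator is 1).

Answer: 769378008488/94143178827

Derivation:
S_24 takes values m ≡ 0 (mod 2) with |m| ≤ 24; P(S_24=m) = C(24,(24+m)/2) · (1/3)^((24+m)/2) · (2/3)^((24-m)/2).
Distribution: P(S=-24)=16777216/282429536481, P(S=-22)=67108864/94143178827, P(S=-20)=385875968/94143178827, P(S=-18)=4244635648/282429536481, P(S=-16)=3714056192/94143178827, P(S=-14)=7428112384/94143178827, P(S=-12)=35283533824/282429536481, P(S=-10)=5040504832/31381059609, P(S=-8)=5355536384/31381059609, P(S=-6)=42844291072/282429536481, P(S=-4)=10711072768/94143178827, P(S=-2)=6816137216/94143178827, P(S=0)=11076222976/282429536481, P(S=2)=1704034304/94143178827, P(S=4)=669442048/94143178827, P(S=6)=669442048/282429536481, P(S=8)=20920064/31381059609, P(S=10)=4922368/31381059609, P(S=12)=8614144/282429536481, P(S=14)=453376/94143178827, P(S=16)=56672/94143178827, P(S=18)=16192/282429536481, P(S=20)=368/94143178827, P(S=22)=16/94143178827, P(S=24)=1/282429536481
E[|S_24|] = Σ_m |m|·P(S_24=m) = 769378008488/94143178827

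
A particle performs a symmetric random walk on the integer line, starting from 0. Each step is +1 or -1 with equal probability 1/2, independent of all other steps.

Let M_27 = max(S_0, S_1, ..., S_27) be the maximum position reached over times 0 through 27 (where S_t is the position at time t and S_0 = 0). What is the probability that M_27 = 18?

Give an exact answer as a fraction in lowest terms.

Answer: 8775/67108864

Derivation:
Let M_27 = max(S_0,...,S_27). Use the reflection principle: for j ≥ 1, #{paths with M_27 ≥ j} = #{S_27 ≥ j} + #{S_27 ≥ j+1}.
By reflection, #{M_27 ≥ 18} = #{S_27 ≥ 18} + #{S_27 ≥ 19} = 20854 + 20854 = 41708.
#{M_27 ≥ 19} = #{S_27 ≥ 19} + #{S_27 ≥ 20} = 20854 + 3304 = 24158.
#{M_27 = 18} = 41708 - 24158 = 17550.
P(M_27 = 18) = 17550/134217728 = 8775/67108864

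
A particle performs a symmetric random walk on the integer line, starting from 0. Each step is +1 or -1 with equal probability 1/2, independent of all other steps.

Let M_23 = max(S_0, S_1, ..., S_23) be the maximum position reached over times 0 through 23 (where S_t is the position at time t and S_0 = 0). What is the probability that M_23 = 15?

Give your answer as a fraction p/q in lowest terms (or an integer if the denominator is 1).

Answer: 8855/8388608

Derivation:
Let M_23 = max(S_0,...,S_23). Use the reflection principle: for j ≥ 1, #{paths with M_23 ≥ j} = #{S_23 ≥ j} + #{S_23 ≥ j+1}.
By reflection, #{M_23 ≥ 15} = #{S_23 ≥ 15} + #{S_23 ≥ 16} = 10903 + 2048 = 12951.
#{M_23 ≥ 16} = #{S_23 ≥ 16} + #{S_23 ≥ 17} = 2048 + 2048 = 4096.
#{M_23 = 15} = 12951 - 4096 = 8855.
P(M_23 = 15) = 8855/8388608 = 8855/8388608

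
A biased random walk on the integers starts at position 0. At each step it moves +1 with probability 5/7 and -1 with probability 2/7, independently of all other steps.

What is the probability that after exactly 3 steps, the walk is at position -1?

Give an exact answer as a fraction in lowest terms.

Answer: 60/343

Derivation:
To reach position -1 after 3 steps: need 1 step of +1 and 2 steps of -1.
Number of such sequences: C(3,1) = 3
Each has probability (5/7)^1 · (2/7)^2 = 20/343
P = 3 · 20/343 = 60/343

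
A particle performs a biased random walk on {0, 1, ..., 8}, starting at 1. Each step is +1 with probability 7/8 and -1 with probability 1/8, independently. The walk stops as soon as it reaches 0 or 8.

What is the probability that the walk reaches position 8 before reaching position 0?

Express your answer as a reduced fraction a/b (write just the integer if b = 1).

Answer: 823543/960800

Derivation:
Biased walk: p = 7/8, q = 1/8, r = q/p = 1/7
Gambler's ruin: P(hit 8 before 0 | start at 1) = (1 - r^a)/(1 - r^N)
r^1 = 1/7; r^8 = 1/5764801
P = (1 - 1/7) / (1 - 1/5764801) = 6/7 / 5764800/5764801 = 823543/960800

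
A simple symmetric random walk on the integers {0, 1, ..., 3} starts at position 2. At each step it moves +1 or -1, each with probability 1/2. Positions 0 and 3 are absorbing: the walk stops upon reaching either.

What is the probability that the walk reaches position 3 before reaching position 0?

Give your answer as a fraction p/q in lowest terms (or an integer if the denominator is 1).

Symmetric walk (p = 1/2): the harmonic-function argument gives P(hit 3 before 0 | start at 2) = a/N.
P = 2/3 = 2/3

Answer: 2/3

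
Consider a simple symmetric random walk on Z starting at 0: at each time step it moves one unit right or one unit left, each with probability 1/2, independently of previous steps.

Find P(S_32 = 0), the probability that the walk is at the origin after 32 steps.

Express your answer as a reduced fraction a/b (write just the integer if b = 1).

To return to 0 after 32 steps: need exactly 16 steps of +1 and 16 of -1.
Favorable paths: C(32,16) = 601080390
Total paths: 2^32 = 4294967296
P = 601080390/4294967296 = 300540195/2147483648

Answer: 300540195/2147483648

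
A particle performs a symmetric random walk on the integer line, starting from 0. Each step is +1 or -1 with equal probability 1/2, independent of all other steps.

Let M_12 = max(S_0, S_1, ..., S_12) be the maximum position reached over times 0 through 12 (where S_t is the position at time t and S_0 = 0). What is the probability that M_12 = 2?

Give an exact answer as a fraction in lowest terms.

Let M_12 = max(S_0,...,S_12). Use the reflection principle: for j ≥ 1, #{paths with M_12 ≥ j} = #{S_12 ≥ j} + #{S_12 ≥ j+1}.
By reflection, #{M_12 ≥ 2} = #{S_12 ≥ 2} + #{S_12 ≥ 3} = 1586 + 794 = 2380.
#{M_12 ≥ 3} = #{S_12 ≥ 3} + #{S_12 ≥ 4} = 794 + 794 = 1588.
#{M_12 = 2} = 2380 - 1588 = 792.
P(M_12 = 2) = 792/4096 = 99/512

Answer: 99/512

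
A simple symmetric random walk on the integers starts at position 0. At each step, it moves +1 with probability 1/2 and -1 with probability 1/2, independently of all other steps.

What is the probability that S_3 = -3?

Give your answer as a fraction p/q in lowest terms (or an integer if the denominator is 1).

Answer: 1/8

Derivation:
To reach position -3 after 3 steps: need 0 steps of +1 and 3 of -1.
Favorable paths: C(3,0) = 1
Total paths: 2^3 = 8
P = 1/8 = 1/8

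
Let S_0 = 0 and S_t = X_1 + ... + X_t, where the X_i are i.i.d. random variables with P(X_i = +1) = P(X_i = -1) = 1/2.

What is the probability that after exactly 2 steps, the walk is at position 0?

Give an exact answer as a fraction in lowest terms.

Answer: 1/2

Derivation:
To return to 0 after 2 steps: need exactly 1 step of +1 and 1 of -1.
Favorable paths: C(2,1) = 2
Total paths: 2^2 = 4
P = 2/4 = 1/2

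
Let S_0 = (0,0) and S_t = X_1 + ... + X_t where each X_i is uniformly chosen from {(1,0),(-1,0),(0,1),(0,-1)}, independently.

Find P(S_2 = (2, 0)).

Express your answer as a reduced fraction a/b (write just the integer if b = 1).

Let h be the number of horizontal steps (so 2-h are vertical). To end at (2,0) need (h+2)/2 right-steps and ((2-h)+0)/2 up-steps.
Sum over h with 2 ≤ h ≤ 2, h ≡ 0 (mod 2), 2-h ≡ 0 (mod 2):
h=2: C(2,2)·C(2,2)·C(0,0) = 1·1·1 = 1
Total favorable: 1
Total paths: 4^2 = 16
P = 1/16 = 1/16

Answer: 1/16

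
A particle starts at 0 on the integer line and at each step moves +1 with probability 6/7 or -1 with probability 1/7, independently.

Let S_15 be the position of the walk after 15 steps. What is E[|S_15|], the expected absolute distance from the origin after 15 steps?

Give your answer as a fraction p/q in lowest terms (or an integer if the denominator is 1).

S_15 takes values m ≡ 1 (mod 2) with |m| ≤ 15; P(S_15=m) = C(15,(15+m)/2) · (6/7)^((15+m)/2) · (1/7)^((15-m)/2).
Distribution: P(S=-15)=1/4747561509943, P(S=-13)=90/4747561509943, P(S=-11)=540/678223072849, P(S=-9)=14040/678223072849, P(S=-7)=252720/678223072849, P(S=-5)=3335904/678223072849, P(S=-3)=33359040/678223072849, P(S=-1)=1801388160/4747561509943, P(S=1)=10808328960/4747561509943, P(S=3)=7205552640/678223072849, P(S=5)=25939989504/678223072849, P(S=7)=70745425920/678223072849, P(S=9)=141490851840/678223072849, P(S=11)=195910410240/678223072849, P(S=13)=1175462461440/4747561509943, P(S=15)=470184984576/4747561509943
E[|S_15|] = Σ_m |m|·P(S_15=m) = 7267427779155/678223072849

Answer: 7267427779155/678223072849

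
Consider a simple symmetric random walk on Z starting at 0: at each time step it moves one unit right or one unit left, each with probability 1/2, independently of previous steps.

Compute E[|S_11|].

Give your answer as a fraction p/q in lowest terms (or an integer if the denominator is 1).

S_11 takes values m ≡ 1 (mod 2) with |m| ≤ 11; P(S_11=m) = C(11,(11+m)/2)/2^11.
Total paths: 2^11 = 2048
Distribution: P(S=-11)=1/2048, P(S=-9)=11/2048, P(S=-7)=55/2048, P(S=-5)=165/2048, P(S=-3)=330/2048, P(S=-1)=462/2048, P(S=1)=462/2048, P(S=3)=330/2048, P(S=5)=165/2048, P(S=7)=55/2048, P(S=9)=11/2048, P(S=11)=1/2048
E[|S_11|] = Σ_m |m|·P(S_11=m) = 5544/2048 = 693/256

Answer: 693/256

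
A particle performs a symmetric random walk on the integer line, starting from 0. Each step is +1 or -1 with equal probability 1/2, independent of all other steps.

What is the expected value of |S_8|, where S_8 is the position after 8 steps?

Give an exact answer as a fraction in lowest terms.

Answer: 35/16

Derivation:
S_8 takes values m ≡ 0 (mod 2) with |m| ≤ 8; P(S_8=m) = C(8,(8+m)/2)/2^8.
Total paths: 2^8 = 256
Distribution: P(S=-8)=1/256, P(S=-6)=8/256, P(S=-4)=28/256, P(S=-2)=56/256, P(S=0)=70/256, P(S=2)=56/256, P(S=4)=28/256, P(S=6)=8/256, P(S=8)=1/256
E[|S_8|] = Σ_m |m|·P(S_8=m) = 560/256 = 35/16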